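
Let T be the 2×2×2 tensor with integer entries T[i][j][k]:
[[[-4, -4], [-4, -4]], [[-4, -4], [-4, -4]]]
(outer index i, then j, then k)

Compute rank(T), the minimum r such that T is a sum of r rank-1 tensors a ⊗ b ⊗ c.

1

Lower bound: T ≠ 0 (e.g. T[0,0,0] = -4), so rank(T) ≥ 1.
Upper bound: if T = a ⊗ b ⊗ c then every fibre of T is a multiple of the corresponding factor, so read the factors off the fibres through the nonzero entry T[0,0,0] = -4.
The mode-1 fibre T[:,0,0] = [-4, -4] gives a = [1, 1] (primitive direction); the mode-2 fibre T[0,:,0] = [-4, -4] gives b = [1, 1]; then c[k] = T[0,0,k] / (a[0]·b[0]) = [-4, -4] / 1 = [-4, -4].
Expanding [1, 1] ⊗ [1, 1] ⊗ [-4, -4] reproduces all 8 entries of T, so T = [1, 1] ⊗ [1, 1] ⊗ [-4, -4] and rank(T) ≤ 1.
These bounds meet, so rank(T) = 1.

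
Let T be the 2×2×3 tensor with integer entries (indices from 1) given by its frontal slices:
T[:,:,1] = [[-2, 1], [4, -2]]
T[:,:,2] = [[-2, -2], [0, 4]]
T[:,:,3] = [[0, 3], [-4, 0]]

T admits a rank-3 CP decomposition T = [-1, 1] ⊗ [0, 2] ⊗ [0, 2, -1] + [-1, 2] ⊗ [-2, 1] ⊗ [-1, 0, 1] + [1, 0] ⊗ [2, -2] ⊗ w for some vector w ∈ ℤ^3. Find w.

Subtract the known terms from T to get the rank-1 residual R = [1, 0] ⊗ [2, -2] ⊗ w, so R[i,j,k] = a[i]·b[j]·w[k]. Pick indices with nonzero a[1]·b[1] = (1)·(2) = 2. Only the fibre through (1,1,·) is needed: R[1,1,:] = T[1,1,:] − Σₗ aₗ[1]bₗ[1]cₗ = [-2, -2, 0] − (-1)·(0)·[0, 2, -1] − (-1)·(-2)·[-1, 0, 1] = [0, -2, -2]. Then w[k] = R[1,1,k] / 2 for each k, giving w = [0, -2, -2] / 2 = [0, -1, -1].

w = [0, -1, -1]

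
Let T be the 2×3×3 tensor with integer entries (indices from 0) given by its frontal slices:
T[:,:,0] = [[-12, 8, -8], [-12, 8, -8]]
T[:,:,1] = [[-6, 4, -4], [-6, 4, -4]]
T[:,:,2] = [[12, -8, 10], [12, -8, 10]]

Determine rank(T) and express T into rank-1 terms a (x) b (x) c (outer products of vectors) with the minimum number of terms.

rank(T) = 2

Lower bound: the mode-2 unfolding of T (rows indexed by j, columns by (i,k) = (0,0), (0,1), (0,2), (1,0), (1,1), (1,2)) is [[-12, -6, 12, -12, -6, 12], [8, 4, -8, 8, 4, -8], [-8, -4, 10, -8, -4, 10]].
There the 2×2 minor on rows j ∈ {0, 2}, columns (i,k) ∈ {(0,0), (0,2)} is det [[-12, 12], [-8, 10]] = -24 ≠ 0, so this unfolding has rank ≥ 2; CP rank is at least every unfolding rank, so rank(T) ≥ 2. (This is only a lower bound: in general the CP rank may exceed every unfolding rank, so we still need to exhibit 2 rank-1 terms summing to T.)
Upper bound — finding two terms. Every mode-1 slice of T is a multiple of one matrix: T[i,:,:] = a[i]·M with a = [1, 1] and M = [[-12, -6, 12], [8, 4, -8], [-8, -4, 10]] (rows indexed by j, columns by k). So it suffices to write M as a sum of two rank-1 matrices.
The columns of M satisfy (column 0) = 2·(column 1), so splitting by columns, M = [-6, 4, -4][2, 1, 0]ᵀ + [12, -8, 10][0, 0, 1]ᵀ.
Hence T = [1, 1] (x) [-6, 4, -4] (x) [2, 1, 0] + [1, 1] (x) [12, -8, 10] (x) [0, 0, 1], so rank(T) ≤ 2.
These bounds meet, so rank(T) = 2.
Check entry T[1,1,1] = 4: (1)·(4)·(1) + (1)·(-8)·(0) = 4.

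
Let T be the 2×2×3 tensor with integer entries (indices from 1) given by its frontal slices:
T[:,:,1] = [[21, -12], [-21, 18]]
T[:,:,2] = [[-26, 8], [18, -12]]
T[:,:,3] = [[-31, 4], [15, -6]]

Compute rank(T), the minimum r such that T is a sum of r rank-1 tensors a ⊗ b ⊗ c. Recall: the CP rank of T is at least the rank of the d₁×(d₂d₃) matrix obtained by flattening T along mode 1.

2

Lower bound: the mode-3 unfolding of T (rows indexed by k, columns by (i,j) = (1,1), (1,2), (2,1), (2,2)) is [[21, -12, -21, 18], [-26, 8, 18, -12], [-31, 4, 15, -6]].
There the 2×2 minor on rows k ∈ {1, 2}, columns (i,j) ∈ {(1,1), (1,2)} is det [[21, -12], [-26, 8]] = -144 ≠ 0, so this unfolding has rank ≥ 2; CP rank is at least every unfolding rank, so rank(T) ≥ 2. (Flattening ranks never certify an upper bound on CP rank; for that we must actually write T with 2 rank-1 terms.)
Upper bound — finding two terms. Write S_k = T[:,:,k] for the frontal slices: S₁ = [[21, -12], [-21, 18]], S₂ = [[-26, 8], [18, -12]], S₃ = [[-31, 4], [15, -6]].
If T = a₁ ⊗ b₁ ⊗ c₁ + a₂ ⊗ b₂ ⊗ c₂ then each S_k = c₁[k]·a₁b₁ᵀ + c₂[k]·a₂b₂ᵀ. S₁ and S₂ are linearly independent, so a₁b₁ᵀ and a₂b₂ᵀ must span the same plane of matrices: they are the rank-1 matrices of the form x·S₁ + y·S₂.
det(x·S₁ + y·S₂) is 126·x² − 336·xy + 168·y² = 42·(3·x − 2·y)(x − 2·y), vanishing at (x:y) = (2:3) and (2:1).
M₁ = 2·S₁ + 3·S₂ = [[-36, 0], [12, 0]] = (-12)·[3, -1][1, 0]ᵀ and M₂ = 2·S₁ + S₂ = [[16, -16], [-24, 24]] = 8·[2, -3][1, -1]ᵀ, so take a₁ = [3, -1], b₁ = [1, 0], a₂ = [2, -3], b₂ = [1, -1].
Each slice is an integer combination of E₁ = a₁b₁ᵀ and E₂ = a₂b₂ᵀ: S₁ = 3·E₁ + 6·E₂, S₂ = −6·E₁ − 4·E₂, S₃ = −9·E₁ − 2·E₂; reading off coefficients, c₁ = [3, -6, -9] and c₂ = [6, -4, -2].
Hence T = [3, -1] ⊗ [1, 0] ⊗ [3, -6, -9] + [2, -3] ⊗ [1, -1] ⊗ [6, -4, -2], so rank(T) ≤ 2.
These bounds meet, so rank(T) = 2.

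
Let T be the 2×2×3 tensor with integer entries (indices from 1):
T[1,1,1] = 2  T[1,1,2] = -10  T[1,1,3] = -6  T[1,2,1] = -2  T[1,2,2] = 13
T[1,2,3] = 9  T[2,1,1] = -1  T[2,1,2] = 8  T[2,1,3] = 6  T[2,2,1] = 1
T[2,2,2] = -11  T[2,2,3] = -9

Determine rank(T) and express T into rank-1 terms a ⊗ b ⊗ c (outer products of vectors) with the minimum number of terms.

rank(T) = 2

Lower bound: the mode-1 unfolding of T (rows indexed by i, columns by (j,k) = (1,1), (1,2), (1,3), (2,1), (2,2), (2,3)) is [[2, -10, -6, -2, 13, 9], [-1, 8, 6, 1, -11, -9]].
There the 2×2 minor on rows i ∈ {1, 2}, columns (j,k) ∈ {(1,1), (1,2)} is det [[2, -10], [-1, 8]] = 6 ≠ 0, so this unfolding has rank ≥ 2; CP rank is at least every unfolding rank, so rank(T) ≥ 2. (Unfolding ranks only ever bound the CP rank from below — rank(T) can be strictly larger than all of them — so the matching upper bound has to come from an explicit 2-term decomposition.)
Upper bound — finding two terms. Write S_k = T[:,:,k] for the frontal slices: S₁ = [[2, -2], [-1, 1]], S₂ = [[-10, 13], [8, -11]], S₃ = [[-6, 9], [6, -9]].
If T = a₁ ⊗ b₁ ⊗ c₁ + a₂ ⊗ b₂ ⊗ c₂ then each S_k = c₁[k]·a₁b₁ᵀ + c₂[k]·a₂b₂ᵀ. S₁ and S₂ are linearly independent, so a₁b₁ᵀ and a₂b₂ᵀ must span the same plane of matrices: they are the rank-1 matrices of the form x·S₁ + y·S₂.
det(x·S₁ + y·S₂) is −3·xy + 6·y² = (-3)·(x − 2·y)(y), vanishing at (x:y) = (2:1) and (1:0).
M₁ = 2·S₁ + S₂ = [[-6, 9], [6, -9]] = (-3)·[1, -1][2, -3]ᵀ and M₂ = S₁ = [[2, -2], [-1, 1]] = [2, -1][1, -1]ᵀ, so take a₁ = [1, -1], b₁ = [2, -3], a₂ = [2, -1], b₂ = [1, -1].
Each slice is an integer combination of E₁ = a₁b₁ᵀ and E₂ = a₂b₂ᵀ: S₁ = E₂, S₂ = −3·E₁ − 2·E₂, S₃ = −3·E₁; reading off coefficients, c₁ = [0, -3, -3] and c₂ = [1, -2, 0].
Hence T = [1, -1] ⊗ [2, -3] ⊗ [0, -3, -3] + [2, -1] ⊗ [1, -1] ⊗ [1, -2, 0], so rank(T) ≤ 2.
These bounds meet, so rank(T) = 2.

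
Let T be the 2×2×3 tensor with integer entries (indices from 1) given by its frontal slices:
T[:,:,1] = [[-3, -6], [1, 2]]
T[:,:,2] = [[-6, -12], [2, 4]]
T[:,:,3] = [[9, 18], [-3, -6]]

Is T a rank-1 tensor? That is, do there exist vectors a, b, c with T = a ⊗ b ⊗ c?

Yes

If T = a ⊗ b ⊗ c then every fibre of T is a multiple of the corresponding factor, so read the factors off the fibres through the nonzero entry T[1,1,1] = -3.
The mode-1 fibre T[:,1,1] = [-3, 1] gives a = [3, -1] (primitive direction); the mode-2 fibre T[1,:,1] = [-3, -6] gives b = [1, 2]; then c[k] = T[1,1,k] / (a[1]·b[1]) = [-3, -6, 9] / 3 = [-1, -2, 3].
Expanding [3, -1] ⊗ [1, 2] ⊗ [-1, -2, 3] reproduces all 12 entries of T, so T = [3, -1] ⊗ [1, 2] ⊗ [-1, -2, 3] and rank(T) ≤ 1.
Equivalently every frontal slice T[:,:,k] is c[k] times the rank-1 matrix [3, -1] ⊗ [1, 2]. So T has rank 1 (it is nonzero).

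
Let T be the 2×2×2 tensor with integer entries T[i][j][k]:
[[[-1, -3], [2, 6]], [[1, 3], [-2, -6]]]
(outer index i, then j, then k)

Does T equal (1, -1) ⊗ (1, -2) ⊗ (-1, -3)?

Reconstruct entrywise from the claimed factors. For example, T[0,0,0] = -1 and Σₗ aₗ[0]bₗ[0]cₗ[0] = (1)·(1)·(-1) = -1; checking all 8 entries, every one matches. The claim holds.

Yes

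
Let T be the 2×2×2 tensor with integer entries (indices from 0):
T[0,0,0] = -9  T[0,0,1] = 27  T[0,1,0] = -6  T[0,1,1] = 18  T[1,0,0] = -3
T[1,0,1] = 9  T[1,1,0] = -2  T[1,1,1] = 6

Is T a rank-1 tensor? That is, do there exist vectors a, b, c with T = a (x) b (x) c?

Yes

If T = a (x) b (x) c then every fibre of T is a multiple of the corresponding factor, so read the factors off the fibres through the nonzero entry T[0,0,0] = -9.
The mode-1 fibre T[:,0,0] = [-9, -3] gives a = [3, 1] (primitive direction); the mode-2 fibre T[0,:,0] = [-9, -6] gives b = [3, 2]; then c[k] = T[0,0,k] / (a[0]·b[0]) = [-9, 27] / 9 = [-1, 3].
Expanding [3, 1] (x) [3, 2] (x) [-1, 3] reproduces all 8 entries of T, so T = [3, 1] (x) [3, 2] (x) [-1, 3] and rank(T) ≤ 1.
Equivalently every frontal slice T[:,:,k] is c[k] times the rank-1 matrix [3, 1] (x) [3, 2]. So T has rank 1 (it is nonzero).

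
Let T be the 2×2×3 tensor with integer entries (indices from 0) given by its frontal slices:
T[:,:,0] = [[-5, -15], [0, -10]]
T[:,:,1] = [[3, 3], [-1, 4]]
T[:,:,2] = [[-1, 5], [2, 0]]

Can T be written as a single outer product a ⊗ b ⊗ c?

The mode-3 unfolding of T (rows indexed by k, columns by (i,j) = (0,0), (0,1), (1,0), (1,1)) is [[-5, -15, 0, -10], [3, 3, -1, 4], [-1, 5, 2, 0]].
There the 3×3 minor on rows k ∈ {0, 1, 2}, columns (i,j) ∈ {(0,0), (0,1), (1,0)} is det [[-5, -15, 0], [3, 3, -1], [-1, 5, 2]] = 20 ≠ 0, so this unfolding has rank ≥ 3; CP rank is at least every unfolding rank, so rank(T) ≥ 3.
In particular rank(T) ≥ 3 > 1, so T is not rank-1.

No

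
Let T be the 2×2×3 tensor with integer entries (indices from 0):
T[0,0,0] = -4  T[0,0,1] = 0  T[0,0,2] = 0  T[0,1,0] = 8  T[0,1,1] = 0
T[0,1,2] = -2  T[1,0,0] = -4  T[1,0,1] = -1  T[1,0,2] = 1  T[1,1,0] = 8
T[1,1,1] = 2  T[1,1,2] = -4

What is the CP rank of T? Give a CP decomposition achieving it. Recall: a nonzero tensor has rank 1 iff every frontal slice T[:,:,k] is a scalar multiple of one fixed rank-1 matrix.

rank(T) = 3

Lower bound: the mode-3 unfolding of T (rows indexed by k, columns by (i,j) = (0,0), (0,1), (1,0), (1,1)) is [[-4, 8, -4, 8], [0, 0, -1, 2], [0, -2, 1, -4]].
There the 3×3 minor on rows k ∈ {0, 1, 2}, columns (i,j) ∈ {(0,0), (0,1), (1,0)} is det [[-4, 8, -4], [0, 0, -1], [0, -2, 1]] = 8 ≠ 0, so this unfolding has rank ≥ 3; CP rank is at least every unfolding rank, so rank(T) ≥ 3. (Unfolding ranks only ever bound the CP rank from below — rank(T) can be strictly larger than all of them — so the matching upper bound has to come from an explicit 3-term decomposition.)
Upper bound: T is a sum of 3 rank-1 terms, T = [0, 1] (x) [1, -2] (x) [0, -1, 1] + [1, 1] (x) [0, 1] (x) [4, 0, -2] + [1, 1] (x) [1, -1] (x) [-4, 0, 0] (written with every a and b primitive with positive leading entry and the scale carried by c; CP decompositions are not unique, and this one is verified by expanding entrywise), so rank(T) ≤ 3.
These bounds meet, so rank(T) = 3.
Check entry T[0,1,0] = 8: (0)·(-2)·(0) + (1)·(1)·(4) + (1)·(-1)·(-4) = 8.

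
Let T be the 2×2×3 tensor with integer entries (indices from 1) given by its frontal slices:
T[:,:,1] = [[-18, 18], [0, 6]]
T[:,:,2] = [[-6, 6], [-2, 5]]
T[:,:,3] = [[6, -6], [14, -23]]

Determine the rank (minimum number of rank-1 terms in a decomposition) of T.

Lower bound: in the mode-1 unfolding of T (rows indexed by i, columns by (j,k)) the 2×2 minor on rows i ∈ {1, 2}, columns (j,k) ∈ {(1,1), (1,2)} is det [[-18, -6], [0, -2]] = 36 ≠ 0, so that unfolding has rank ≥ 2 and hence rank(T) ≥ 2 (CP rank is at least every unfolding rank, though it can be larger).
Upper bound: with S_k = T[:,:,k], the two rank-1 terms a₁b₁ᵀ, a₂b₂ᵀ are the rank-1 members of the pencil x·S₁ + y·S₂.
det(x·S₁ + y·S₂) is −108·x² − 90·xy − 18·y² = (-18)·(2·x + y)(3·x + y), vanishing at (x:y) = (1:-2) and (1:-3).
M₁ = S₁ − 2·S₂ = [[-6, 6], [4, -4]] = (-2)·[3, -2][1, -1]ᵀ and M₂ = S₁ − 3·S₂ = [[0, 0], [6, -9]] = 3·[0, 1][2, -3]ᵀ, so take a₁ = [3, -2], b₁ = [1, -1], a₂ = [0, 1], b₂ = [2, -3].
Each slice is an integer combination of E₁ = a₁b₁ᵀ and E₂ = a₂b₂ᵀ: S₁ = −6·E₁ − 6·E₂, S₂ = −2·E₁ − 3·E₂, S₃ = 2·E₁ + 9·E₂; reading off coefficients, c₁ = [-6, -2, 2] and c₂ = [-6, -3, 9].
Hence T = [3, -2] ∘ [1, -1] ∘ [-6, -2, 2] + [0, 1] ∘ [2, -3] ∘ [-6, -3, 9], so rank(T) ≤ 2.
These bounds meet, so rank(T) = 2.

2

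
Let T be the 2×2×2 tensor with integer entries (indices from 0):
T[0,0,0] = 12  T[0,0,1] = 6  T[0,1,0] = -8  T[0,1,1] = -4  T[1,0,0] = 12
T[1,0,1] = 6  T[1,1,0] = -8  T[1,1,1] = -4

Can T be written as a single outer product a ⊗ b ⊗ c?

Yes

If T = a ⊗ b ⊗ c then every fibre of T is a multiple of the corresponding factor, so read the factors off the fibres through the nonzero entry T[0,0,0] = 12.
The mode-1 fibre T[:,0,0] = [12, 12] gives a = (1, 1) (primitive direction); the mode-2 fibre T[0,:,0] = [12, -8] gives b = (3, -2); then c[k] = T[0,0,k] / (a[0]·b[0]) = [12, 6] / 3 = (4, 2).
Expanding (1, 1) ⊗ (3, -2) ⊗ (4, 2) reproduces all 8 entries of T, so T = (1, 1) ⊗ (3, -2) ⊗ (4, 2) and rank(T) ≤ 1.
Equivalently every frontal slice T[:,:,k] is c[k] times the rank-1 matrix (1, 1) ⊗ (3, -2). So T has rank 1 (it is nonzero).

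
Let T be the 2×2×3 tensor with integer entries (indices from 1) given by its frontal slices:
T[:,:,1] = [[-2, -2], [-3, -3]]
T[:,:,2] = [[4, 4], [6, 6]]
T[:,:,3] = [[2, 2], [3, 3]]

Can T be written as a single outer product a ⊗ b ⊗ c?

The mode-1 fibre T[:,1,1] = [-2, -3] gives a = [2, 3] (primitive direction); the mode-2 fibre T[1,:,1] = [-2, -2] gives b = [1, 1]; then c[k] = T[1,1,k] / (a[1]·b[1]) = [-2, 4, 2] / 2 = [-1, 2, 1].
Expanding [2, 3] ⊗ [1, 1] ⊗ [-1, 2, 1] reproduces all 12 entries of T, so T = [2, 3] ⊗ [1, 1] ⊗ [-1, 2, 1] and rank(T) ≤ 1.
Equivalently every frontal slice T[:,:,k] is c[k] times the rank-1 matrix [2, 3] ⊗ [1, 1]. So T has rank 1 (it is nonzero).

Yes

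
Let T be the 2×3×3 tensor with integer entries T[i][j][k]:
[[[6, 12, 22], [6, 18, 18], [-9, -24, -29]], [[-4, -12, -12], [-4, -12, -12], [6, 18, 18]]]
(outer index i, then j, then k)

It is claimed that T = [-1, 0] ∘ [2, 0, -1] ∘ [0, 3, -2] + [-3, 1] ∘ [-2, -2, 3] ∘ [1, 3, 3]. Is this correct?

Reconstruct entry (1,0,0) from the claimed factors: Σₗ aₗ[1]bₗ[0]cₗ[0] = (0)·(2)·(0) + (1)·(-2)·(1) = -2, but T[1,0,0] = -4. The claim is false.

No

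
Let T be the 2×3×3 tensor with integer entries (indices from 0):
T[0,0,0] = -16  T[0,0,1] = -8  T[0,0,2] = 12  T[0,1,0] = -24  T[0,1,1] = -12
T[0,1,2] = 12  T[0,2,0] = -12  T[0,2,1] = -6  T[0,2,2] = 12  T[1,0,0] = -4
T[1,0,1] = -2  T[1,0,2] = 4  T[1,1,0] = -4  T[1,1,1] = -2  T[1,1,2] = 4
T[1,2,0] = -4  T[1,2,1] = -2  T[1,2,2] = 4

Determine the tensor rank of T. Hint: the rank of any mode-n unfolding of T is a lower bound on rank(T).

Lower bound: the mode-2 unfolding of T (rows indexed by j, columns by (i,k) = (0,0), (0,1), (0,2), (1,0), (1,1), (1,2)) is [[-16, -8, 12, -4, -2, 4], [-24, -12, 12, -4, -2, 4], [-12, -6, 12, -4, -2, 4]].
There the 2×2 minor on rows j ∈ {0, 1}, columns (i,k) ∈ {(0,0), (0,2)} is det [[-16, 12], [-24, 12]] = 96 ≠ 0, so this unfolding has rank ≥ 2; CP rank is at least every unfolding rank, so rank(T) ≥ 2. (Flattening ranks never certify an upper bound on CP rank; for that we must actually write T with 2 rank-1 terms.)
Upper bound — finding two terms. Write S_k = T[:,:,k] for the frontal slices: S₀ = [[-16, -24, -12], [-4, -4, -4]], S₁ = [[-8, -12, -6], [-2, -2, -2]], S₂ = [[12, 12, 12], [4, 4, 4]].
If T = a₁ ⊗ b₁ ⊗ c₁ + a₂ ⊗ b₂ ⊗ c₂ then each S_k = c₁[k]·a₁b₁ᵀ + c₂[k]·a₂b₂ᵀ. S₀ and S₂ are linearly independent, so a₁b₁ᵀ and a₂b₂ᵀ must span the same plane of matrices: they are the rank-1 matrices of the form x·S₀ + y·S₂.
The 2×2 minor of x·S₀ + y·S₂ on rows {0,1}, columns {0,1} is −32·x² + 32·xy = (-32)·(x − y)(x), vanishing at (x:y) = (1:1) and (0:1).
M₁ = S₀ + S₂ = [[-4, -12, 0], [0, 0, 0]] = (-4)·[1, 0][1, 3, 0]ᵀ and M₂ = S₂ = [[12, 12, 12], [4, 4, 4]] = 4·[3, 1][1, 1, 1]ᵀ, so take a₁ = [1, 0], b₁ = [1, 3, 0], a₂ = [3, 1], b₂ = [1, 1, 1].
Each slice is an integer combination of E₁ = a₁b₁ᵀ and E₂ = a₂b₂ᵀ: S₀ = −4·E₁ − 4·E₂, S₁ = −2·E₁ − 2·E₂, S₂ = 4·E₂; reading off coefficients, c₁ = [-4, -2, 0] and c₂ = [-4, -2, 4].
Hence T = [1, 0] ⊗ [1, 3, 0] ⊗ [-4, -2, 0] + [3, 1] ⊗ [1, 1, 1] ⊗ [-4, -2, 4], so rank(T) ≤ 2.
These bounds meet, so rank(T) = 2.

2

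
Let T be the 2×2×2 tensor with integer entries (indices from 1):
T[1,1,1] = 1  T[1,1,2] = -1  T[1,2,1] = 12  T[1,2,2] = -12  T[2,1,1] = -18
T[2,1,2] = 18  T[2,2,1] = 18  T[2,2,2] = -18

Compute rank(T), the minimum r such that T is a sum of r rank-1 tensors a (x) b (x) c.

2

Lower bound: the mode-1 unfolding of T (rows indexed by i, columns by (j,k) = (1,1), (1,2), (2,1), (2,2)) is [[1, -1, 12, -12], [-18, 18, 18, -18]].
There the 2×2 minor on rows i ∈ {1, 2}, columns (j,k) ∈ {(1,1), (2,1)} is det [[1, 12], [-18, 18]] = 234 ≠ 0, so this unfolding has rank ≥ 2; CP rank is at least every unfolding rank, so rank(T) ≥ 2. (Flattening ranks never certify an upper bound on CP rank; for that we must actually write T with 2 rank-1 terms.)
Upper bound — finding two terms. Every mode-3 slice of T is a multiple of one matrix: T[:,:,k] = c[k]·M with c = [1, -1] and M = [[1, 12], [-18, 18]] (rows indexed by i, columns by j). So it suffices to write M as a sum of two rank-1 matrices.
Splitting M by its rows (i = 1, 2), M = [1, 0][1, 12]ᵀ + [0, 1][-18, 18]ᵀ.
Hence T = [1, 0] (x) [1, 12] (x) [1, -1] + [0, 1] (x) [-18, 18] (x) [1, -1], so rank(T) ≤ 2.
These bounds meet, so rank(T) = 2.
Check entry T[1,1,1] = 1: (1)·(1)·(1) + (0)·(-18)·(1) = 1.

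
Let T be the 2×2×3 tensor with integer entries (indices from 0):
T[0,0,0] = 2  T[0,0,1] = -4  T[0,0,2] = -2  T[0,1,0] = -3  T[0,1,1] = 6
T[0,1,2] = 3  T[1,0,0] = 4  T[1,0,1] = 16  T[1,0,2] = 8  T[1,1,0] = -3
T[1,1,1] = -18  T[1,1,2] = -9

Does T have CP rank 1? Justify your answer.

No

The mode-2 unfolding of T (rows indexed by j, columns by (i,k) = (0,0), (0,1), (0,2), (1,0), (1,1), (1,2)) is [[2, -4, -2, 4, 16, 8], [-3, 6, 3, -3, -18, -9]].
There the 2×2 minor on rows j ∈ {0, 1}, columns (i,k) ∈ {(0,0), (1,0)} is det [[2, 4], [-3, -3]] = 6 ≠ 0, so this unfolding has rank ≥ 2; CP rank is at least every unfolding rank, so rank(T) ≥ 2.
In particular rank(T) ≥ 2 > 1, so T is not rank-1.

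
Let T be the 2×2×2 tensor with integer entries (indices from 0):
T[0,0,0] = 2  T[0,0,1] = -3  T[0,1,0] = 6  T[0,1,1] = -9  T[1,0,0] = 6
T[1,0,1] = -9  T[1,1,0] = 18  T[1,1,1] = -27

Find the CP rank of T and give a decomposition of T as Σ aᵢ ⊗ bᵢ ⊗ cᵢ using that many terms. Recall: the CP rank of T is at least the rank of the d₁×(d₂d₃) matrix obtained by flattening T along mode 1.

rank(T) = 1

Lower bound: T ≠ 0 (e.g. T[0,0,0] = 2), so rank(T) ≥ 1.
Upper bound: if T = a ⊗ b ⊗ c then every fibre of T is a multiple of the corresponding factor, so read the factors off the fibres through the nonzero entry T[0,0,0] = 2.
The mode-1 fibre T[:,0,0] = [2, 6] gives a = [1, 3] (primitive direction); the mode-2 fibre T[0,:,0] = [2, 6] gives b = [1, 3]; then c[k] = T[0,0,k] / (a[0]·b[0]) = [2, -3] / 1 = [2, -3].
Expanding [1, 3] ⊗ [1, 3] ⊗ [2, -3] reproduces all 8 entries of T, so T = [1, 3] ⊗ [1, 3] ⊗ [2, -3] and rank(T) ≤ 1.
These bounds meet, so rank(T) = 1.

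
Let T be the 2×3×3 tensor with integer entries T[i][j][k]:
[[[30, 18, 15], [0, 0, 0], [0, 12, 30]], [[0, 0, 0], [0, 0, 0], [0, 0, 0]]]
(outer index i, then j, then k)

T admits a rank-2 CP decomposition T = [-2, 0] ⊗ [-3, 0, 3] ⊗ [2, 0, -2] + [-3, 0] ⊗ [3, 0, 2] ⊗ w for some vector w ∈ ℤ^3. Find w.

w = [-2, -2, -3]

Subtract the known terms from T to get the rank-1 residual R = [-3, 0] ⊗ [3, 0, 2] ⊗ w, so R[i,j,k] = a[i]·b[j]·w[k]. Pick indices with nonzero a[0]·b[0] = (-3)·(3) = -9. Only the fibre through (0,0,·) is needed: R[0,0,:] = T[0,0,:] − Σₗ aₗ[0]bₗ[0]cₗ = [30, 18, 15] − (-2)·(-3)·[2, 0, -2] = [18, 18, 27]. Then w[k] = R[0,0,k] / -9 for each k, giving w = [18, 18, 27] / -9 = [-2, -2, -3].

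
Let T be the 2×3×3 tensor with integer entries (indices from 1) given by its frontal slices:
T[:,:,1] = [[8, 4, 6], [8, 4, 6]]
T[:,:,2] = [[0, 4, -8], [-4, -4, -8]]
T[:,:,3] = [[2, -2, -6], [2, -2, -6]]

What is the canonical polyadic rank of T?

Lower bound: in the mode-2 unfolding of T (rows indexed by j, columns by (i,k)) the 3×3 minor on rows j ∈ {1, 2, 3}, columns (i,k) ∈ {(1,1), (1,2), (1,3)} is det [[8, 0, 2], [4, 4, -2], [6, -8, -6]] = -432 ≠ 0, so that unfolding has rank ≥ 3 and hence rank(T) ≥ 3 (CP rank is at least every unfolding rank, though it can be larger).
Upper bound: T is a sum of 3 rank-1 terms, T = (1, 0) (x) (1, 2, 0) (x) (0, 4, 0) + (1, 1) (x) (1, 1, 2) (x) (4, -4, -2) + (1, 1) (x) (2, 0, -1) (x) (2, 0, 2) (one valid choice — decompositions are not unique — normalised so each a, b is primitive with positive first nonzero entry; check it by expanding all entries), so rank(T) ≤ 3.
These bounds meet, so rank(T) = 3.

3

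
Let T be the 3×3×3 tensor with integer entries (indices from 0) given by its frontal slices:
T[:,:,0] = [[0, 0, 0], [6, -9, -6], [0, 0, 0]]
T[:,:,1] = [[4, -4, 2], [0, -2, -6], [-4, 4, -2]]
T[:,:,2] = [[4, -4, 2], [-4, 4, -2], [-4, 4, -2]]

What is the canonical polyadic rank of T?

2

Lower bound: in the mode-2 unfolding of T (rows indexed by j, columns by (i,k)) the 2×2 minor on rows j ∈ {0, 1}, columns (i,k) ∈ {(0,1), (1,0)} is det [[4, 6], [-4, -9]] = -12 ≠ 0, so that unfolding has rank ≥ 2 and hence rank(T) ≥ 2 (CP rank is at least every unfolding rank, though it can be larger).
Upper bound: with S_k = T[:,:,k], the two rank-1 terms a₁b₁ᵀ, a₂b₂ᵀ are the rank-1 members of the pencil x·S₀ + y·S₁.
The 2×2 minor of x·S₀ + y·S₁ on rows {0,1}, columns {0,1} is −12·xy − 8·y² = (-4)·(3·x + 2·y)(y), vanishing at (x:y) = (2:-3) and (1:0).
M₁ = 2·S₀ − 3·S₁ = [[-12, 12, -6], [12, -12, 6], [12, -12, 6]] = (-6)·[1, -1, -1][2, -2, 1]ᵀ and M₂ = S₀ = [[0, 0, 0], [6, -9, -6], [0, 0, 0]] = 3·[0, 1, 0][2, -3, -2]ᵀ, so take a₁ = [1, -1, -1], b₁ = [2, -2, 1], a₂ = [0, 1, 0], b₂ = [2, -3, -2].
Each slice is an integer combination of E₁ = a₁b₁ᵀ and E₂ = a₂b₂ᵀ: S₀ = 3·E₂, S₁ = 2·E₁ + 2·E₂, S₂ = 2·E₁; reading off coefficients, c₁ = [0, 2, 2] and c₂ = [3, 2, 0].
Hence T = [1, -1, -1] ⊗ [2, -2, 1] ⊗ [0, 2, 2] + [0, 1, 0] ⊗ [2, -3, -2] ⊗ [3, 2, 0], so rank(T) ≤ 2.
These bounds meet, so rank(T) = 2.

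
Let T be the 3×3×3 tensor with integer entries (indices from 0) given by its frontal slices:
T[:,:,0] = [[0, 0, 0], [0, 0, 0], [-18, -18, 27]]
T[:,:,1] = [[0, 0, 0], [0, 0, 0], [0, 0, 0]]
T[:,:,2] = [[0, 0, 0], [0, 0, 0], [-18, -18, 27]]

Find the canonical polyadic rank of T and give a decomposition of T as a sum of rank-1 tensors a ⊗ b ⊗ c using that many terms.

Lower bound: T ≠ 0 (e.g. T[2,0,0] = -18), so rank(T) ≥ 1.
Upper bound: if T = a ⊗ b ⊗ c then every fibre of T is a multiple of the corresponding factor, so read the factors off the fibres through the nonzero entry T[2,0,0] = -18.
The mode-1 fibre T[:,0,0] = [0, 0, -18] gives a = (0, 0, 1) (primitive direction); the mode-2 fibre T[2,:,0] = [-18, -18, 27] gives b = (2, 2, -3); then c[k] = T[2,0,k] / (a[2]·b[0]) = [-18, 0, -18] / 2 = (-9, 0, -9).
Expanding (0, 0, 1) ⊗ (2, 2, -3) ⊗ (-9, 0, -9) reproduces all 27 entries of T, so T = (0, 0, 1) ⊗ (2, 2, -3) ⊗ (-9, 0, -9) and rank(T) ≤ 1.
These bounds meet, so rank(T) = 1.

rank(T) = 1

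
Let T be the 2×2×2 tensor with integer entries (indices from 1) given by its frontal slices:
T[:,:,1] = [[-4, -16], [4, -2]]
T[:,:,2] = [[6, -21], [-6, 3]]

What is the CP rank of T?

Lower bound: in the mode-1 unfolding of T (rows indexed by i, columns by (j,k)) the 2×2 minor on rows i ∈ {1, 2}, columns (j,k) ∈ {(1,1), (2,1)} is det [[-4, -16], [4, -2]] = 72 ≠ 0, so that unfolding has rank ≥ 2 and hence rank(T) ≥ 2 (CP rank is at least every unfolding rank, though it can be larger).
Upper bound: with S_k = T[:,:,k], the two rank-1 terms a₁b₁ᵀ, a₂b₂ᵀ are the rank-1 members of the pencil x·S₁ + y·S₂.
det(x·S₁ + y·S₂) is 72·x² − 36·xy − 108·y² = 36·(2·x − 3·y)(x + y), vanishing at (x:y) = (3:2) and (1:-1).
M₁ = 3·S₁ + 2·S₂ = [[0, -90], [0, 0]] = (-90)·(1, 0)(0, 1)ᵀ and M₂ = S₁ − S₂ = [[-10, 5], [10, -5]] = (-5)·(1, -1)(2, -1)ᵀ, so take a₁ = (1, 0), b₁ = (0, 1), a₂ = (1, -1), b₂ = (2, -1).
Each slice is an integer combination of E₁ = a₁b₁ᵀ and E₂ = a₂b₂ᵀ: S₁ = −18·E₁ − 2·E₂, S₂ = −18·E₁ + 3·E₂; reading off coefficients, c₁ = (-18, -18) and c₂ = (-2, 3).
Hence T = (1, 0) ⊗ (0, 1) ⊗ (-18, -18) + (1, -1) ⊗ (2, -1) ⊗ (-2, 3), so rank(T) ≤ 2.
These bounds meet, so rank(T) = 2.

2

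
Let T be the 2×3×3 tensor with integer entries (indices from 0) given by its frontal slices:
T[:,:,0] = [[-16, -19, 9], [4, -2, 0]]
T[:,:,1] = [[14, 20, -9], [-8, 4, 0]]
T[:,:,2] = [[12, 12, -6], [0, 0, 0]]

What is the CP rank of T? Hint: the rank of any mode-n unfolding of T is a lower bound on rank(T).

2

Lower bound: the mode-3 unfolding of T (rows indexed by k, columns by (i,j) = (0,0), (0,1), (0,2), (1,0), (1,1), (1,2)) is [[-16, -19, 9, 4, -2, 0], [14, 20, -9, -8, 4, 0], [12, 12, -6, 0, 0, 0]].
There the 2×2 minor on rows k ∈ {0, 1}, columns (i,j) ∈ {(0,0), (0,1)} is det [[-16, -19], [14, 20]] = -54 ≠ 0, so this unfolding has rank ≥ 2; CP rank is at least every unfolding rank, so rank(T) ≥ 2. (This is only a lower bound: in general the CP rank may exceed every unfolding rank, so we still need to exhibit 2 rank-1 terms summing to T.)
Upper bound — finding two terms. Write S_k = T[:,:,k] for the frontal slices: S₀ = [[-16, -19, 9], [4, -2, 0]], S₁ = [[14, 20, -9], [-8, 4, 0]], S₂ = [[12, 12, -6], [0, 0, 0]].
If T = a₁ ⊗ b₁ ⊗ c₁ + a₂ ⊗ b₂ ⊗ c₂ then each S_k = c₁[k]·a₁b₁ᵀ + c₂[k]·a₂b₂ᵀ. S₀ and S₁ are linearly independent, so a₁b₁ᵀ and a₂b₂ᵀ must span the same plane of matrices: they are the rank-1 matrices of the form x·S₀ + y·S₁.
The 2×2 minor of x·S₀ + y·S₁ on rows {0,1}, columns {0,1} is 108·x² − 324·xy + 216·y² = 108·(x − 2·y)(x − y), vanishing at (x:y) = (2:1) and (1:1).
M₁ = 2·S₀ + S₁ = [[-18, -18, 9], [0, 0, 0]] = (-9)·[1, 0][2, 2, -1]ᵀ and M₂ = S₀ + S₁ = [[-2, 1, 0], [-4, 2, 0]] = −[1, 2][2, -1, 0]ᵀ, so take a₁ = [1, 0], b₁ = [2, 2, -1], a₂ = [1, 2], b₂ = [2, -1, 0].
Each slice is an integer combination of E₁ = a₁b₁ᵀ and E₂ = a₂b₂ᵀ: S₀ = −9·E₁ + E₂, S₁ = 9·E₁ − 2·E₂, S₂ = 6·E₁; reading off coefficients, c₁ = [-9, 9, 6] and c₂ = [1, -2, 0].
Hence T = [1, 0] ⊗ [2, 2, -1] ⊗ [-9, 9, 6] + [1, 2] ⊗ [2, -1, 0] ⊗ [1, -2, 0], so rank(T) ≤ 2.
These bounds meet, so rank(T) = 2.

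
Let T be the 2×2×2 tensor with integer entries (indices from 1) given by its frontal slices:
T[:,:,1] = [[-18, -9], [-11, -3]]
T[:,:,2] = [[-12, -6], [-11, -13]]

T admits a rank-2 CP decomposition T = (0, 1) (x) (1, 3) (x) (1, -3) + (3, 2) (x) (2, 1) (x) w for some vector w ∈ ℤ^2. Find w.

Subtract the known terms from T to get the rank-1 residual R = (3, 2) (x) (2, 1) (x) w, so R[i,j,k] = a[i]·b[j]·w[k]. Pick indices with nonzero a[1]·b[1] = (3)·(2) = 6. Only the fibre through (1,1,·) is needed: R[1,1,:] = T[1,1,:] − Σₗ aₗ[1]bₗ[1]cₗ = [-18, -12] − (0)·(1)·(1, -3) = [-18, -12]. Then w[k] = R[1,1,k] / 6 for each k, giving w = [-18, -12] / 6 = (-3, -2).

w = (-3, -2)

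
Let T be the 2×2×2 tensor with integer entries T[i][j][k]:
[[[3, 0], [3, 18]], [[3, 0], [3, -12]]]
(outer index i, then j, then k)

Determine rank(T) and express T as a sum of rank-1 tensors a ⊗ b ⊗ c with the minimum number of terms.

rank(T) = 2

Lower bound: the mode-3 unfolding of T (rows indexed by k, columns by (i,j) = (0,0), (0,1), (1,0), (1,1)) is [[3, 3, 3, 3], [0, 18, 0, -12]].
There the 2×2 minor on rows k ∈ {0, 1}, columns (i,j) ∈ {(0,0), (0,1)} is det [[3, 3], [0, 18]] = 54 ≠ 0, so this unfolding has rank ≥ 2; CP rank is at least every unfolding rank, so rank(T) ≥ 2. (This is only a lower bound: in general the CP rank may exceed every unfolding rank, so we still need to exhibit 2 rank-1 terms summing to T.)
Upper bound — finding two terms. Write S_k = T[:,:,k] for the frontal slices: S₀ = [[3, 3], [3, 3]], S₁ = [[0, 18], [0, -12]].
If T = a₁ ⊗ b₁ ⊗ c₁ + a₂ ⊗ b₂ ⊗ c₂ then each S_k = c₁[k]·a₁b₁ᵀ + c₂[k]·a₂b₂ᵀ. S₀ and S₁ are linearly independent, so a₁b₁ᵀ and a₂b₂ᵀ must span the same plane of matrices: they are the rank-1 matrices of the form x·S₀ + y·S₁.
det(x·S₀ + y·S₁) is −90·xy = (-90)·(y)(x), vanishing at (x:y) = (1:0) and (0:1).
M₁ = S₀ = [[3, 3], [3, 3]] = 3·(1, 1)(1, 1)ᵀ and M₂ = S₁ = [[0, 18], [0, -12]] = 6·(3, -2)(0, 1)ᵀ, so take a₁ = (1, 1), b₁ = (1, 1), a₂ = (3, -2), b₂ = (0, 1).
Each slice is an integer combination of E₁ = a₁b₁ᵀ and E₂ = a₂b₂ᵀ: S₀ = 3·E₁, S₁ = 6·E₂; reading off coefficients, c₁ = (3, 0) and c₂ = (0, 6).
Hence T = (1, 1) ⊗ (1, 1) ⊗ (3, 0) + (3, -2) ⊗ (0, 1) ⊗ (0, 6), so rank(T) ≤ 2.
These bounds meet, so rank(T) = 2.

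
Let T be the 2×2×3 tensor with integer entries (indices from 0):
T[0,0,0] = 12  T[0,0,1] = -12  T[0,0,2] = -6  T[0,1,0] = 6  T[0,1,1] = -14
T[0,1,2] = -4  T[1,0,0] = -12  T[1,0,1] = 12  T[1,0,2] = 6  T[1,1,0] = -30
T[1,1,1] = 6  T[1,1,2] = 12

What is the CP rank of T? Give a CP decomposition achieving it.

Lower bound: the mode-3 unfolding of T (rows indexed by k, columns by (i,j) = (0,0), (0,1), (1,0), (1,1)) is [[12, 6, -12, -30], [-12, -14, 12, 6], [-6, -4, 6, 12]].
There the 2×2 minor on rows k ∈ {0, 1}, columns (i,j) ∈ {(0,0), (0,1)} is det [[12, 6], [-12, -14]] = -96 ≠ 0, so this unfolding has rank ≥ 2; CP rank is at least every unfolding rank, so rank(T) ≥ 2. (Flattening ranks never certify an upper bound on CP rank; for that we must actually write T with 2 rank-1 terms.)
Upper bound — finding two terms. Write S_k = T[:,:,k] for the frontal slices: S₀ = [[12, 6], [-12, -30]], S₁ = [[-12, -14], [12, 6]], S₂ = [[-6, -4], [6, 12]].
If T = a₁ ⊗ b₁ ⊗ c₁ + a₂ ⊗ b₂ ⊗ c₂ then each S_k = c₁[k]·a₁b₁ᵀ + c₂[k]·a₂b₂ᵀ. S₀ and S₁ are linearly independent, so a₁b₁ᵀ and a₂b₂ᵀ must span the same plane of matrices: they are the rank-1 matrices of the form x·S₀ + y·S₁.
det(x·S₀ + y·S₁) is −288·x² + 192·xy + 96·y² = (-96)·(x − y)(3·x + y), vanishing at (x:y) = (1:1) and (1:-3).
M₁ = S₀ + S₁ = [[0, -8], [0, -24]] = (-8)·[1, 3][0, 1]ᵀ and M₂ = S₀ − 3·S₁ = [[48, 48], [-48, -48]] = 48·[1, -1][1, 1]ᵀ, so take a₁ = [1, 3], b₁ = [0, 1], a₂ = [1, -1], b₂ = [1, 1].
Each slice is an integer combination of E₁ = a₁b₁ᵀ and E₂ = a₂b₂ᵀ: S₀ = −6·E₁ + 12·E₂, S₁ = −2·E₁ − 12·E₂, S₂ = 2·E₁ − 6·E₂; reading off coefficients, c₁ = [-6, -2, 2] and c₂ = [12, -12, -6].
Hence T = [1, 3] ⊗ [0, 1] ⊗ [-6, -2, 2] + [1, -1] ⊗ [1, 1] ⊗ [12, -12, -6], so rank(T) ≤ 2.
These bounds meet, so rank(T) = 2.
Check entry T[1,1,2] = 12: (3)·(1)·(2) + (-1)·(1)·(-6) = 12.

rank(T) = 2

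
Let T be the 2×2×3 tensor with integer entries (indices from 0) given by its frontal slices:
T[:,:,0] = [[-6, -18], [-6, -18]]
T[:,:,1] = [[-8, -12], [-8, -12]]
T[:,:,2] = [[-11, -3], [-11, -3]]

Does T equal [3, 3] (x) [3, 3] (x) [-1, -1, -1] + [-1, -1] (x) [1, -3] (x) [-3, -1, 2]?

Yes

Reconstruct entrywise from the claimed factors. For example, T[1,0,2] = -11 and Σₗ aₗ[1]bₗ[0]cₗ[2] = (3)·(3)·(-1) + (-1)·(1)·(2) = -11; checking all 12 entries, every one matches. The claim holds.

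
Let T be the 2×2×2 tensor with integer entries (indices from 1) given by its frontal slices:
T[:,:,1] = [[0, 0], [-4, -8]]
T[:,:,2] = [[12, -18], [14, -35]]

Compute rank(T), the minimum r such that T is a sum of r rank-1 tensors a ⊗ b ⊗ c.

2

Lower bound: the mode-3 unfolding of T (rows indexed by k, columns by (i,j) = (1,1), (1,2), (2,1), (2,2)) is [[0, 0, -4, -8], [12, -18, 14, -35]].
There the 2×2 minor on rows k ∈ {1, 2}, columns (i,j) ∈ {(1,1), (2,1)} is det [[0, -4], [12, 14]] = 48 ≠ 0, so this unfolding has rank ≥ 2; CP rank is at least every unfolding rank, so rank(T) ≥ 2. (This is only a lower bound: in general the CP rank may exceed every unfolding rank, so we still need to exhibit 2 rank-1 terms summing to T.)
Upper bound — finding two terms. Write S_k = T[:,:,k] for the frontal slices: S₁ = [[0, 0], [-4, -8]], S₂ = [[12, -18], [14, -35]].
If T = a₁ ⊗ b₁ ⊗ c₁ + a₂ ⊗ b₂ ⊗ c₂ then each S_k = c₁[k]·a₁b₁ᵀ + c₂[k]·a₂b₂ᵀ. S₁ and S₂ are linearly independent, so a₁b₁ᵀ and a₂b₂ᵀ must span the same plane of matrices: they are the rank-1 matrices of the form x·S₁ + y·S₂.
det(x·S₁ + y·S₂) is −168·xy − 168·y² = (-168)·(y)(x + y), vanishing at (x:y) = (1:0) and (1:-1).
M₁ = S₁ = [[0, 0], [-4, -8]] = (-4)·[0, 1][1, 2]ᵀ and M₂ = S₁ − S₂ = [[-12, 18], [-18, 27]] = (-3)·[2, 3][2, -3]ᵀ, so take a₁ = [0, 1], b₁ = [1, 2], a₂ = [2, 3], b₂ = [2, -3].
Each slice is an integer combination of E₁ = a₁b₁ᵀ and E₂ = a₂b₂ᵀ: S₁ = −4·E₁, S₂ = −4·E₁ + 3·E₂; reading off coefficients, c₁ = [-4, -4] and c₂ = [0, 3].
Hence T = [0, 1] ⊗ [1, 2] ⊗ [-4, -4] + [2, 3] ⊗ [2, -3] ⊗ [0, 3], so rank(T) ≤ 2.
These bounds meet, so rank(T) = 2.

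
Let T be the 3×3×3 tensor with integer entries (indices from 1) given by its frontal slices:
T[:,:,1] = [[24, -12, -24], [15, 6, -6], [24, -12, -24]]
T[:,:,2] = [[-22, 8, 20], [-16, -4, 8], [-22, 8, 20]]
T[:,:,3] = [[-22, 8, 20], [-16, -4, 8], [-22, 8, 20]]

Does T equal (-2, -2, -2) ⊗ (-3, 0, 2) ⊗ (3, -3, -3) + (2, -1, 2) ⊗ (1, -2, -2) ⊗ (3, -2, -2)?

Reconstruct entrywise from the claimed factors. For example, T[2,2,2] = -4 and Σₗ aₗ[2]bₗ[2]cₗ[2] = (-2)·(0)·(-3) + (-1)·(-2)·(-2) = -4; checking all 27 entries, every one matches. The claim holds.

Yes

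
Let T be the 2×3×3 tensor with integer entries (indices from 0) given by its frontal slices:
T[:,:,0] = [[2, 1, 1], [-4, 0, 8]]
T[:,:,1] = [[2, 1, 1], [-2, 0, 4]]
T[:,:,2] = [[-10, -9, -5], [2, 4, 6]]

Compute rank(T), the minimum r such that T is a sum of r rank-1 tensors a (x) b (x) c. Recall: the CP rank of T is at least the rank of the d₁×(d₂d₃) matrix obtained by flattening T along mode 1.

Lower bound: the mode-2 unfolding of T (rows indexed by j, columns by (i,k) = (0,0), (0,1), (0,2), (1,0), (1,1), (1,2)) is [[2, 2, -10, -4, -2, 2], [1, 1, -9, 0, 0, 4], [1, 1, -5, 8, 4, 6]].
There the 3×3 minor on rows j ∈ {0, 1, 2}, columns (i,k) ∈ {(0,0), (0,2), (1,0)} is det [[2, -10, -4], [1, -9, 0], [1, -5, 8]] = -80 ≠ 0, so this unfolding has rank ≥ 3; CP rank is at least every unfolding rank, so rank(T) ≥ 3. (This is only a lower bound: in general the CP rank may exceed every unfolding rank, so we still need to exhibit 3 rank-1 terms summing to T.)
Upper bound: T is a sum of 3 rank-1 terms, T = [0, 1] (x) [1, 0, -2] (x) [-4, -2, -2] + [1, 0] (x) [2, 1, 1] (x) [1, 1, -1] + [2, -1] (x) [2, 2, 1] (x) [0, 0, -2] (written with every a and b primitive with positive leading entry and the scale carried by c; CP decompositions are not unique, and this one is verified by expanding entrywise), so rank(T) ≤ 3.
These bounds meet, so rank(T) = 3.
Check entry T[1,1,2] = 4: (1)·(0)·(-2) + (0)·(1)·(-1) + (-1)·(2)·(-2) = 4.

3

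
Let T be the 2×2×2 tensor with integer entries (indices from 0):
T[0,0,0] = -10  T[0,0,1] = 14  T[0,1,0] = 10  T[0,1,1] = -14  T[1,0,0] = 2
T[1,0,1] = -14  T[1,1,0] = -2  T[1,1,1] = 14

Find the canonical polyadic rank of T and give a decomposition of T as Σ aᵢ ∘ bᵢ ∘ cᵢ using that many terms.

rank(T) = 2

Lower bound: the mode-1 unfolding of T (rows indexed by i, columns by (j,k) = (0,0), (0,1), (1,0), (1,1)) is [[-10, 14, 10, -14], [2, -14, -2, 14]].
There the 2×2 minor on rows i ∈ {0, 1}, columns (j,k) ∈ {(0,0), (0,1)} is det [[-10, 14], [2, -14]] = 112 ≠ 0, so this unfolding has rank ≥ 2; CP rank is at least every unfolding rank, so rank(T) ≥ 2. (Flattening ranks never certify an upper bound on CP rank; for that we must actually write T with 2 rank-1 terms.)
Upper bound — finding two terms. Every mode-2 slice of T is a multiple of one matrix: T[:,j,:] = b[j]·M with b = (1, -1) and M = [[-10, 14], [2, -14]] (rows indexed by i, columns by k). So it suffices to write M as a sum of two rank-1 matrices.
Splitting M by its rows (i = 0, 1), M = (1, 0)(-10, 14)ᵀ + (0, 1)(2, -14)ᵀ.
Hence T = (1, 0) ∘ (1, -1) ∘ (-10, 14) + (0, 1) ∘ (1, -1) ∘ (2, -14), so rank(T) ≤ 2.
These bounds meet, so rank(T) = 2.
Check entry T[0,1,1] = -14: (1)·(-1)·(14) + (0)·(-1)·(-14) = -14.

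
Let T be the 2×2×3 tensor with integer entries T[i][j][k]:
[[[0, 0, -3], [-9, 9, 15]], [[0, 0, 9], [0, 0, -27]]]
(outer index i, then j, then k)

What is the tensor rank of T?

2

Lower bound: in the mode-3 unfolding of T (rows indexed by k, columns by (i,j)) the 2×2 minor on rows k ∈ {0, 2}, columns (i,j) ∈ {(0,0), (0,1)} is det [[0, -9], [-3, 15]] = -27 ≠ 0, so that unfolding has rank ≥ 2 and hence rank(T) ≥ 2 (CP rank is at least every unfolding rank, though it can be larger).
Upper bound: with S_k = T[:,:,k], the two rank-1 terms a₁b₁ᵀ, a₂b₂ᵀ are the rank-1 members of the pencil x·S₀ + y·S₂.
det(x·S₀ + y·S₂) is 81·xy − 54·y² = 27·(3·x − 2·y)(y), vanishing at (x:y) = (2:3) and (1:0).
M₁ = 2·S₀ + 3·S₂ = [[-9, 27], [27, -81]] = (-9)·[1, -3][1, -3]ᵀ and M₂ = S₀ = [[0, -9], [0, 0]] = (-9)·[1, 0][0, 1]ᵀ, so take a₁ = [1, -3], b₁ = [1, -3], a₂ = [1, 0], b₂ = [0, 1].
Each slice is an integer combination of E₁ = a₁b₁ᵀ and E₂ = a₂b₂ᵀ: S₀ = −9·E₂, S₁ = 9·E₂, S₂ = −3·E₁ + 6·E₂; reading off coefficients, c₁ = [0, 0, -3] and c₂ = [-9, 9, 6].
Hence T = [1, -3] (x) [1, -3] (x) [0, 0, -3] + [1, 0] (x) [0, 1] (x) [-9, 9, 6], so rank(T) ≤ 2.
These bounds meet, so rank(T) = 2.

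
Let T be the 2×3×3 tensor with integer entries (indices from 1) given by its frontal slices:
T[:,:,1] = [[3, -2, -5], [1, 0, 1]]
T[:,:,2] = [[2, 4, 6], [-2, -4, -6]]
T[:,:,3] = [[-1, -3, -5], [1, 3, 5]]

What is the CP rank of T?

Lower bound: in the mode-3 unfolding of T (rows indexed by k, columns by (i,j)) the 3×3 minor on rows k ∈ {1, 2, 3}, columns (i,j) ∈ {(1,1), (1,2), (1,3)} is det [[3, -2, -5], [2, 4, 6], [-1, -3, -5]] = -4 ≠ 0, so that unfolding has rank ≥ 3 and hence rank(T) ≥ 3 (CP rank is at least every unfolding rank, though it can be larger).
Upper bound: T is a sum of 3 rank-1 terms, T = [1, -1] (x) [0, 1, 2] (x) [-2, 2, -2] + [1, -1] (x) [1, 1, 1] (x) [1, 2, -1] + [1, 1] (x) [2, -1, -2] (x) [1, 0, 0] (one valid choice — decompositions are not unique — normalised so each a, b is primitive with positive first nonzero entry; check it by expanding all entries), so rank(T) ≤ 3.
These bounds meet, so rank(T) = 3.

3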